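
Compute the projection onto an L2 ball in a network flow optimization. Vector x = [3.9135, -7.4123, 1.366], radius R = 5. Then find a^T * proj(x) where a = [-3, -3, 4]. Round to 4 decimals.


Step 1: Compute ||x|| (intermediates to 6 decimals).
||x|| = sqrt(3.9135^2 + (-7.4123)^2 + 1.366^2) = 8.492563
Step 2: Project.
Since ||x|| > R, scale = R/||x|| = 5/8.492563 = 0.58875, proj(x) = scale * x
proj(x) = [2.304073, -4.363992, 0.804233]
Step 3: Dot product.
a^T * proj(x) = -3*2.304073 - 3*(-4.363992) + 4*0.804233 = 9.3967


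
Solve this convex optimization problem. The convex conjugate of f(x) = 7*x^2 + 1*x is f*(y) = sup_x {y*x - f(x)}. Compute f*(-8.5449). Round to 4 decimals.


f*(y) = sup_x {y*x - a*x^2 - b*x} = sup_x {(y-b)*x - a*x^2}
FOC: (y - b) - 2a*x = 0 => x* = (y - b)/(2a)
x* = (-8.5449 - 1)/(2*7) = -0.6818
f*(-8.5449) = (y-b)^2/(4a) = (-8.5449 - 1)^2/(4*7)
= 91.1051/28 = 3.2538


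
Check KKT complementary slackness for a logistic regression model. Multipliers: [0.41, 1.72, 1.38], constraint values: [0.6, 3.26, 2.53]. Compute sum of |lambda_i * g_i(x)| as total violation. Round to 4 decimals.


KKT complementary slackness check:
lambda_1 * g_1 = 0.41 * 0.6 = 0.246
lambda_2 * g_2 = 1.72 * 3.26 = 5.6072
lambda_3 * g_3 = 1.38 * 2.53 = 3.4914
Total violation = 0.246 + 5.6072 + 3.4914 = 9.3446


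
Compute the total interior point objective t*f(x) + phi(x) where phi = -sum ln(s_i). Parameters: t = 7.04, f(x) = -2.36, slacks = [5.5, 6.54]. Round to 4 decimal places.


Step 1: Compute log-barrier.
ln values: [1.7047, 1.8779]
phi = -(1.7047 + 1.8779) = -3.5827
Step 2: Compute augmented objective.
t*f(x) = 7.04*-2.36 = -16.6144
Total = -16.6144 - 3.5827 = -20.1971


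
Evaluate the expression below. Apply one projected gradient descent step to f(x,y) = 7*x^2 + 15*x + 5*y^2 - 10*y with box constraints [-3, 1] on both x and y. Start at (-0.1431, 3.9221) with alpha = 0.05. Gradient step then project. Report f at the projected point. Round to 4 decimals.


Step 1: Compute gradient at (-0.1431, 3.9221).
grad_x = 2*7*-0.1431 + 15 = 12.9966
grad_y = 2*5*3.9221 - 10 = 29.221
Step 2: Gradient step.
x_raw = -0.1431 - 0.05*12.9966 = -0.7929
y_raw = 3.9221 - 0.05*29.221 = 2.4611
Step 3: Project onto [-3, 1].
x_proj = clip(-0.7929) = -0.7929
y_proj = clip(2.4611) = 1.0
Step 4: Evaluate f.
f(-0.7929, 1.0) = -12.4928


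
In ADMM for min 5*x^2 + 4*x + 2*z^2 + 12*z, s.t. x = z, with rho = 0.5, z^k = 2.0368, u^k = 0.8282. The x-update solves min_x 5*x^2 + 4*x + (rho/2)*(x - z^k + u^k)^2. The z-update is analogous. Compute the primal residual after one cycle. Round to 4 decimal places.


ADMM iteration with rho = 0.5, z^k = 2.0368, u^k = 0.8282
Step 1: x-update.
Minimize 5*x^2 + 4*x + (0.5/2)*(x - 2.0368 + 0.8282)^2
FOC: (2*5 + 0.5)*x = -4 + 0.5*(2.0368 - 0.8282)
x^{k+1} = -0.3234
Step 2: z-update.
Minimize 2*z^2 + 12*z + (0.5/2)*(-0.3234 - z + 0.8282)^2
FOC: (2*2 + 0.5)*z = -12 + 0.5*(-0.3234 + 0.8282)
z^{k+1} = -2.6106
Step 3: u-update.
u^{k+1} = 0.8282 - 0.3234 + 2.6106 = 3.1154
Step 4: Primal residual = |-0.3234 + 2.6106| = 2.2872


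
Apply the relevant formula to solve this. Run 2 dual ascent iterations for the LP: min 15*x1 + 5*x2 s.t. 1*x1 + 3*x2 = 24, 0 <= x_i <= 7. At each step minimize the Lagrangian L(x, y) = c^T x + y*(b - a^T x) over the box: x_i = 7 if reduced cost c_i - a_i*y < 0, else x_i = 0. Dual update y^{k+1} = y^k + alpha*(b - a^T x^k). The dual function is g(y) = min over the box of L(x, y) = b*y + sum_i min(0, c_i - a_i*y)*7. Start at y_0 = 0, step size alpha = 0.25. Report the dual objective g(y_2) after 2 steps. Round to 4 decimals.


Dual ascent for LP: min 15*x1 + 5*x2, 1*x1 + 3*x2 = 24, 0 <= x_i <= 7
Step 1: y^k = 0.0, reduced costs: (15.0, 5.0)
  x^k = (0.0, 0.0), subgradient = b - a^T x = 24.0
  y^{k+1} = 0.0 + 0.25*24.0 = 6.0
Step 2: y^k = 6.0, reduced costs: (9.0, -13.0)
  x^k = (0.0, 7.0), subgradient = b - a^T x = 3.0
  y^{k+1} = 6.0 + 0.25*3.0 = 6.75
Dual objective at y_2 = 6.75: reduced costs (8.25, -15.25), box minimizer x = (0.0, 7.0)
g(y_2) = b*y + (c1 - a1*y)*x1 + (c2 - a2*y)*x2 = 24*6.75 + 8.25*0.0 + (-15.25)*7.0 = 162.0 + 0.0 - 106.75 = 55.25


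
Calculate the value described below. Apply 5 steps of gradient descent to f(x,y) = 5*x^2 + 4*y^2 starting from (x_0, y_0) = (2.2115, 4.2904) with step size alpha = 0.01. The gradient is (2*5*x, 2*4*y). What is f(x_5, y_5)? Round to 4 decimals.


Gradient descent on f(x,y) = 5*x^2 + 4*y^2.
Starting point: (2.2115, 4.2904), alpha = 0.01
Step 1: grad_x = 2*5*2.2115 = 22.115, grad_y = 2*4*4.2904 = 34.3232
  x_1 = 2.2115 - 0.01*22.115 = 1.9904
  y_1 = 4.2904 - 0.01*34.3232 = 3.9472
Step 2: grad_x = 2*5*1.9904 = 19.9035, grad_y = 2*4*3.9472 = 31.5773
  x_2 = 1.9904 - 0.01*19.9035 = 1.7913
  y_2 = 3.9472 - 0.01*31.5773 = 3.6314
Step 3: grad_x = 2*5*1.7913 = 17.9132, grad_y = 2*4*3.6314 = 29.0512
  x_3 = 1.7913 - 0.01*17.9132 = 1.6122
  y_3 = 3.6314 - 0.01*29.0512 = 3.3409
Step 4: grad_x = 2*5*1.6122 = 16.1218, grad_y = 2*4*3.3409 = 26.7271
  x_4 = 1.6122 - 0.01*16.1218 = 1.451
  y_4 = 3.3409 - 0.01*26.7271 = 3.0736
Step 5: grad_x = 2*5*1.451 = 14.5097, grad_y = 2*4*3.0736 = 24.5889
  x_5 = 1.451 - 0.01*14.5097 = 1.3059
  y_5 = 3.0736 - 0.01*24.5889 = 2.8277
f(1.3059, 2.8277) = 5*1.3059^2 + 4*2.8277^2 = 40.5105


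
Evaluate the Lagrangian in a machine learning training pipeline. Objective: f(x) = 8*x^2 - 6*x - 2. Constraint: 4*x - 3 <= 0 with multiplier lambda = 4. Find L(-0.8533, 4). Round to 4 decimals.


Step 1: Evaluate f(x).
f(-0.8533) = 8*(-0.8533)^2 - 6*(-0.8533) - 2 = 8.9448
Step 2: Evaluate g(x).
g(-0.8533) = 4*-0.8533 - 3 = -6.4132
Step 3: Compute Lagrangian.
L = 8.9448 + 4*-6.4132 = -16.708


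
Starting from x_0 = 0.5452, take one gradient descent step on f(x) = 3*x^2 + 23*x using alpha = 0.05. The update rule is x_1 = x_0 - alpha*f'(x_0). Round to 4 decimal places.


We compute the gradient at x_0 and apply the update.
f'(x) = 6*x + 23
f'(0.5452) = 6*0.5452 + 23 = 26.2712
x_1 = 0.5452 - 0.05*26.2712 = -0.7684


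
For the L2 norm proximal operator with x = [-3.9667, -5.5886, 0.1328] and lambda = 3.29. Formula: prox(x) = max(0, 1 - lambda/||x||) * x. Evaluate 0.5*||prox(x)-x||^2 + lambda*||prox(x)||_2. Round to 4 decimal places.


Step 1: Compute ||x||.
||x|| = 6.8545
Step 2: Compute scaling factor.
scale = max(0, 1 - 3.29/6.8545) = 0.52
Step 3: prox(x) = [-2.0628, -2.9062, 0.0691]
||prox(x)|| = 3.5645
Step 4: Proximal objective.
0.5*||prox-x||^2 = 5.4121
lambda*||prox|| = 11.7272
Total = 17.1394


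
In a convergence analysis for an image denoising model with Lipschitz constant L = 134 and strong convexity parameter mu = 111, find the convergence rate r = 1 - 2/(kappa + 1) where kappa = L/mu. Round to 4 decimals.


Step 1: Compute the condition number.
kappa = L/mu = 134/111 = 1.2072
Step 2: Compute the convergence rate.
r = 1 - 2/(kappa + 1) = 1 - 2*mu/(L + mu) = (L - mu)/(L + mu) = 23/245 = 0.0939


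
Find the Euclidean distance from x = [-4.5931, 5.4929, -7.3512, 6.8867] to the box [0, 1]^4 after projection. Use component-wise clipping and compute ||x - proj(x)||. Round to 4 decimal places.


Project each component onto [0, 1].
clip(-4.5931) = 0.0, clip(5.4929) = 1.0, clip(-7.3512) = 0.0, clip(6.8867) = 1.0
Projection = [0.0, 1.0, 0.0, 1.0]
Squared diffs: [21.0966, 20.1862, 54.0401, 34.6532]
Distance = sqrt(129.9761) = 11.4007


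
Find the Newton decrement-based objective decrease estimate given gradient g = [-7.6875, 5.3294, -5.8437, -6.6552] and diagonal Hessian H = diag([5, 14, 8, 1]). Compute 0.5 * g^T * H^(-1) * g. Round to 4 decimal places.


Step 1: H is diagonal, so H^(-1) * g = [-1.5375, 0.3807, -0.7305, -6.6552].
Step 2: g^T H^(-1) g = sum_i g_i^2 / H_ii
  = (-7.6875)^2/5 + (5.3294)^2/14 + (-5.8437)^2/8 + (-6.6552)^2/1
  = 11.8195 + 2.0288 + 4.2686 + 44.2917 = 62.4086
Step 3: Objective decrease = 0.5 * g^T H^(-1) g = 31.2043


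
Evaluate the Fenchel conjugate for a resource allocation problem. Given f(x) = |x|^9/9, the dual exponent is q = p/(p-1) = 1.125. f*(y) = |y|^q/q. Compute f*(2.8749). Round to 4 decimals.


The conjugate exponent q satisfies 1/p + 1/q = 1.
p = 9, so q = 9/(9 - 1) = 1.125
|y|^q = 2.8749^1.125 = 3.2806
f*(2.8749) = 3.2806 / 1.125 = 2.9161


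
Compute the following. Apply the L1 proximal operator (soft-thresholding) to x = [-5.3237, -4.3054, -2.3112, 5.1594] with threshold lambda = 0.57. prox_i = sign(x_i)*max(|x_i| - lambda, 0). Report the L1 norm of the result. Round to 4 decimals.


Soft-thresholding with lambda = 0.57:
prox(-5.3237) = sign(-5.3237)*max(|-5.3237| - 0.57, 0) = -4.7537
prox(-4.3054) = sign(-4.3054)*max(|-4.3054| - 0.57, 0) = -3.7354
prox(-2.3112) = sign(-2.3112)*max(|-2.3112| - 0.57, 0) = -1.7412
prox(5.1594) = sign(5.1594)*max(|5.1594| - 0.57, 0) = 4.5894
prox(x) = [-4.7537, -3.7354, -1.7412, 4.5894]
||prox(x)||_1 = 4.7537 + 3.7354 + 1.7412 + 4.5894 = 14.8197


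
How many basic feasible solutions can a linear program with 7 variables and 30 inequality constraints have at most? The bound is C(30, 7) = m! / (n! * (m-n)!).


Each vertex corresponds to some choice of n active constraints out of m, so the number of vertices is at most C(m, n) = m! / (n!(m-n)!).
m = 30, n = 7
Numerator: 30 * 29 * 28 * 27 * 26 * 25 * 24
Denominator: 7! = 5040
C(30, 7) = 2035800


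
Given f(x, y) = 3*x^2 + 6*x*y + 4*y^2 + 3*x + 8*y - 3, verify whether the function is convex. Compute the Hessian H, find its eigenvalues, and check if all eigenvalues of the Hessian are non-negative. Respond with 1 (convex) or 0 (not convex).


The Hessian of f(x,y) = 3*x^2 + 6*x*y + 4*y^2 + 3*x + 8*y - 3 is:
H = [[6, 6], [6, 8]]
Trace = 6 + 8 = 14
Determinant = 6*8 - (6)^2 = 12
Discriminant = (14)^2 - 4*12 = 148.0
Eigenvalues: lambda_1 = 0.9172, lambda_2 = 13.0828
The function is convex.

1


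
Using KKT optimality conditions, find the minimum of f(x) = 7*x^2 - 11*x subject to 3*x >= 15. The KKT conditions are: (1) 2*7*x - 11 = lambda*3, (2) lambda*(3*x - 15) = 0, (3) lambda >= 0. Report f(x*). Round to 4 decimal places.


Step 1: Try lambda = 0 (constraint inactive).
x_unc = 11/(2*7) = 0.7857
Check: 3*0.7857 = 2.3571 < 15 -- violated!
Step 2: Constraint must be active: 3*x = 15
x* = 15/3 = 5.0
lambda = (2*7*5.0 - 11)/3 = 19.6667
Step 3: Compute optimal value.
f(x*) = 7*5.0^2 - 11*5.0 = 120.0


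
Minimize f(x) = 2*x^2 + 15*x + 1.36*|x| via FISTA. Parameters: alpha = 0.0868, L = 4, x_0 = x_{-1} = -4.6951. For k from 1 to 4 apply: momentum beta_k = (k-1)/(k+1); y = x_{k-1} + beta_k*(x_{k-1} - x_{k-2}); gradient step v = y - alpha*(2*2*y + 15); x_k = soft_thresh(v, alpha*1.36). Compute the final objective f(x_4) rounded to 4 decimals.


FISTA on f(x) = 2*x^2 + 15*x + 1.36*|x|
L = 4, alpha = 0.0868
Iteration 1: beta = 0.0, y = -4.6951 + 0.0*(-4.6951 + 4.6951) = -4.6951
  grad(y) = -3.7804, v = y - alpha*grad = -4.367
  prox(v) = soft_thresh(-4.367, 0.118) = -4.2489
Iteration 2: beta = 0.3333, y = -4.2489 + 0.3333*(-4.2489 + 4.6951) = -4.1002
  grad(y) = -1.4007, v = y - alpha*grad = -3.9786
  prox(v) = soft_thresh(-3.9786, 0.118) = -3.8606
Iteration 3: beta = 0.5, y = -3.8606 + 0.5*(-3.8606 + 4.2489) = -3.6664
  grad(y) = 0.3345, v = y - alpha*grad = -3.6954
  prox(v) = soft_thresh(-3.6954, 0.118) = -3.5774
Iteration 4: beta = 0.6, y = -3.5774 + 0.6*(-3.5774 + 3.8606) = -3.4074
  grad(y) = 1.3702, v = y - alpha*grad = -3.5264
  prox(v) = soft_thresh(-3.5264, 0.118) = -3.4083
f(x_4) = 2*(-3.4083)^2 + 15*(-3.4083) + 1.36*|-3.4083| = -23.2562


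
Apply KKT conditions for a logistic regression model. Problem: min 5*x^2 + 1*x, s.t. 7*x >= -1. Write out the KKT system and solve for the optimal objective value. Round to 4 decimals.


Step 1: Try lambda = 0 (constraint inactive).
Stationarity: 2*5*x + 1 = 0
x* = -1/(2*5) = -0.1
Check constraint: 7*-0.1 = -0.7 >= -1 -- satisfied.
Step 2: Compute optimal value.
f(x*) = 5*(-0.1)^2 + 1*(-0.1) = -0.05


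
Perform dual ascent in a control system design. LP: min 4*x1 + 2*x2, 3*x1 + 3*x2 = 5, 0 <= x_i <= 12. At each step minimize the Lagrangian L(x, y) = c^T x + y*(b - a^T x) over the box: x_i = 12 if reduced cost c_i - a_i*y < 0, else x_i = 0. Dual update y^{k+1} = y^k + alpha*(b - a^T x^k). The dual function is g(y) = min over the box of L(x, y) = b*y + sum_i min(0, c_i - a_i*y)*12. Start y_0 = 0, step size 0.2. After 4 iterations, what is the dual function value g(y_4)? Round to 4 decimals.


Dual ascent for LP: min 4*x1 + 2*x2, 3*x1 + 3*x2 = 5, 0 <= x_i <= 12
Step 1: y^k = 0.0, reduced costs: (4.0, 2.0)
  x^k = (0.0, 0.0), subgradient = b - a^T x = 5.0
  y^{k+1} = 0.0 + 0.2*5.0 = 1.0
Step 2: y^k = 1.0, reduced costs: (1.0, -1.0)
  x^k = (0.0, 12.0), subgradient = b - a^T x = -31.0
  y^{k+1} = 1.0 + 0.2*-31.0 = -5.2
Step 3: y^k = -5.2, reduced costs: (19.6, 17.6)
  x^k = (0.0, 0.0), subgradient = b - a^T x = 5.0
  y^{k+1} = -5.2 + 0.2*5.0 = -4.2
Step 4: y^k = -4.2, reduced costs: (16.6, 14.6)
  x^k = (0.0, 0.0), subgradient = b - a^T x = 5.0
  y^{k+1} = -4.2 + 0.2*5.0 = -3.2
Dual objective at y_4 = -3.2: reduced costs (13.6, 11.6), box minimizer x = (0.0, 0.0)
g(y_4) = b*y + (c1 - a1*y)*x1 + (c2 - a2*y)*x2 = 5*(-3.2) + 13.6*0.0 + 11.6*0.0 = -16.0 + 0.0 + 0.0 = -16.0


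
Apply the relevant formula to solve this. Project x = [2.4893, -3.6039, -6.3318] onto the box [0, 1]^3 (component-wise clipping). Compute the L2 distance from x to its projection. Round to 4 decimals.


Project each component onto [0, 1].
clip(2.4893) = 1.0, clip(-3.6039) = 0.0, clip(-6.3318) = 0.0
Projection = [1.0, 0.0, 0.0]
Squared diffs: [2.218, 12.9881, 40.0917]
Distance = sqrt(55.2978) = 7.4362


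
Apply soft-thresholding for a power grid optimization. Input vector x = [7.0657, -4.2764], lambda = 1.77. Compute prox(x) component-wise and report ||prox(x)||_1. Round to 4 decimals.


Soft-thresholding with lambda = 1.77:
prox(7.0657) = sign(7.0657)*max(|7.0657| - 1.77, 0) = 5.2957
prox(-4.2764) = sign(-4.2764)*max(|-4.2764| - 1.77, 0) = -2.5064
prox(x) = [5.2957, -2.5064]
||prox(x)||_1 = 5.2957 + 2.5064 = 7.8021


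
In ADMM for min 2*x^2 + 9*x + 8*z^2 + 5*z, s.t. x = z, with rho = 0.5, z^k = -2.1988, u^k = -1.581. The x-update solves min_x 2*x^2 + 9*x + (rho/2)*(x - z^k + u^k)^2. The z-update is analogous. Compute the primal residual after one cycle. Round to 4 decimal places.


ADMM iteration with rho = 0.5, z^k = -2.1988, u^k = -1.581
Step 1: x-update.
Minimize 2*x^2 + 9*x + (0.5/2)*(x + 2.1988 - 1.581)^2
FOC: (2*2 + 0.5)*x = -9 + 0.5*(-2.1988 + 1.581)
x^{k+1} = -2.0686
Step 2: z-update.
Minimize 8*z^2 + 5*z + (0.5/2)*(-2.0686 - z - 1.581)^2
FOC: (2*8 + 0.5)*z = -5 + 0.5*(-2.0686 - 1.581)
z^{k+1} = -0.4136
Step 3: u-update.
u^{k+1} = -1.581 - 2.0686 + 0.4136 = -3.236
Step 4: Primal residual = |-2.0686 + 0.4136| = 1.655


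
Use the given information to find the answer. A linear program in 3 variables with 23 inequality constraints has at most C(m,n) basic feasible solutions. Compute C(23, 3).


Each vertex corresponds to some choice of n active constraints out of m, so the number of vertices is at most C(m, n) = m! / (n!(m-n)!).
m = 23, n = 3
Numerator: 23 * 22 * 21
Denominator: 3! = 6
C(23, 3) = 1771


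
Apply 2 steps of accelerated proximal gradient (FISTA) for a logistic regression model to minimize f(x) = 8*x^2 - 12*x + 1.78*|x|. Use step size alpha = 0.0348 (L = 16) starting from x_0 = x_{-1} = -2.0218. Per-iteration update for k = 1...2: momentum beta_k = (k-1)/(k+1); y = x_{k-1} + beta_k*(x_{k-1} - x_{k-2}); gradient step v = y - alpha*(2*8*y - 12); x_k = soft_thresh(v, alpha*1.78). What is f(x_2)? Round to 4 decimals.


FISTA on f(x) = 8*x^2 - 12*x + 1.78*|x|
L = 16, alpha = 0.0348
Iteration 1: beta = 0.0, y = -2.0218 + 0.0*(-2.0218 + 2.0218) = -2.0218
  grad(y) = -44.3488, v = y - alpha*grad = -0.4785
  prox(v) = soft_thresh(-0.4785, 0.0619) = -0.4165
Iteration 2: beta = 0.3333, y = -0.4165 + 0.3333*(-0.4165 + 2.0218) = 0.1186
  grad(y) = -10.1028, v = y - alpha*grad = 0.4702
  prox(v) = soft_thresh(0.4702, 0.0619) = 0.4082
f(x_2) = 8*0.4082^2 - 12*0.4082 + 1.78*|0.4082| = -2.8388


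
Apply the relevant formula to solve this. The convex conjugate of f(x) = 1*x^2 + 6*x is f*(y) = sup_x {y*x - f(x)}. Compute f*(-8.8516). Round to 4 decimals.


f*(y) = sup_x {y*x - a*x^2 - b*x} = sup_x {(y-b)*x - a*x^2}
FOC: (y - b) - 2a*x = 0 => x* = (y - b)/(2a)
x* = (-8.8516 - 6)/(2*1) = -7.4258
f*(-8.8516) = (y-b)^2/(4a) = (-8.8516 - 6)^2/(4*1)
= 220.57/4 = 55.1425


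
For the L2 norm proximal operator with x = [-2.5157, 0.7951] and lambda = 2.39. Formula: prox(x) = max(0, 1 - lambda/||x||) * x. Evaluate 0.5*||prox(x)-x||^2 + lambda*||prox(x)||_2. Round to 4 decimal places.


Step 1: Compute ||x||.
||x|| = 2.6384
Step 2: Compute scaling factor.
scale = max(0, 1 - 2.39/2.6384) = 0.0941
Step 3: prox(x) = [-0.2368, 0.0748]
||prox(x)|| = 0.2484
Step 4: Proximal objective.
0.5*||prox-x||^2 = 2.8561
lambda*||prox|| = 0.5937
Total = 3.4496


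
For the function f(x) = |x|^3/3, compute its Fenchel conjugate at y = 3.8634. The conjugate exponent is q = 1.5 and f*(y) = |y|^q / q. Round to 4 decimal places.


The conjugate exponent q satisfies 1/p + 1/q = 1.
p = 3, so q = 3/(3 - 1) = 1.5
|y|^q = 3.8634^1.5 = 7.5937
f*(3.8634) = 7.5937 / 1.5 = 5.0625


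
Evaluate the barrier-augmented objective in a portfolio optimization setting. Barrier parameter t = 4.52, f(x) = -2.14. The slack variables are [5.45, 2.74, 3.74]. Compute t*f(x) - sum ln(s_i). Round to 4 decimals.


Step 1: Compute log-barrier.
ln values: [1.6956, 1.008, 1.3191]
phi = -(1.6956 + 1.008 + 1.3191) = -4.0227
Step 2: Compute augmented objective.
t*f(x) = 4.52*-2.14 = -9.6728
Total = -9.6728 - 4.0227 = -13.6955


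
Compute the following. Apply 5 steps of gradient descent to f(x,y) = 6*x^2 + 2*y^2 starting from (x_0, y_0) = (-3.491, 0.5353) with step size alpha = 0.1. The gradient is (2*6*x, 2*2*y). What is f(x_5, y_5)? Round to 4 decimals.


Gradient descent on f(x,y) = 6*x^2 + 2*y^2.
Starting point: (-3.491, 0.5353), alpha = 0.1
Step 1: grad_x = 2*6*-3.491 = -41.892, grad_y = 2*2*0.5353 = 2.1412
  x_1 = -3.491 - 0.1*-41.892 = 0.6982
  y_1 = 0.5353 - 0.1*2.1412 = 0.3212
Step 2: grad_x = 2*6*0.6982 = 8.3784, grad_y = 2*2*0.3212 = 1.2847
  x_2 = 0.6982 - 0.1*8.3784 = -0.1396
  y_2 = 0.3212 - 0.1*1.2847 = 0.1927
Step 3: grad_x = 2*6*-0.1396 = -1.6757, grad_y = 2*2*0.1927 = 0.7708
  x_3 = -0.1396 - 0.1*-1.6757 = 0.0279
  y_3 = 0.1927 - 0.1*0.7708 = 0.1156
Step 4: grad_x = 2*6*0.0279 = 0.3351, grad_y = 2*2*0.1156 = 0.4625
  x_4 = 0.0279 - 0.1*0.3351 = -0.0056
  y_4 = 0.1156 - 0.1*0.4625 = 0.0694
Step 5: grad_x = 2*6*-0.0056 = -0.067, grad_y = 2*2*0.0694 = 0.2775
  x_5 = -0.0056 - 0.1*-0.067 = 0.0011
  y_5 = 0.0694 - 0.1*0.2775 = 0.0416
f(0.0011, 0.0416) = 6*0.0011^2 + 2*0.0416^2 = 0.0035


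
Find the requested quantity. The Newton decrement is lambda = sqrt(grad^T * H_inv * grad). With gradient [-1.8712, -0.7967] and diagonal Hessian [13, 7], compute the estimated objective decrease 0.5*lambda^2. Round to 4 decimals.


Step 1: H is diagonal, so H^(-1) * g = [-0.1439, -0.1138].
Step 2: g^T H^(-1) g = sum_i g_i^2 / H_ii
  = (-1.8712)^2/13 + (-0.7967)^2/7
  = 0.2693 + 0.0907 = 0.36
Step 3: Objective decrease = 0.5 * g^T H^(-1) g = 0.18


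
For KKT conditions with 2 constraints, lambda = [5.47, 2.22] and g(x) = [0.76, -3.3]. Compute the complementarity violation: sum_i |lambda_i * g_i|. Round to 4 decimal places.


KKT complementary slackness check:
lambda_1 * g_1 = 5.47 * 0.76 = 4.1572
lambda_2 * g_2 = 2.22 * -3.3 = -7.326
Total violation = 4.1572 + 7.326 = 11.4832


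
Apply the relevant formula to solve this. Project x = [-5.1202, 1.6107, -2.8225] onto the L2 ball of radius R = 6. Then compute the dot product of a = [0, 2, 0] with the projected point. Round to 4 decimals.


Step 1: Compute ||x|| (intermediates to 6 decimals).
||x|| = sqrt((-5.1202)^2 + 1.6107^2 + (-2.8225)^2) = 6.06443
Step 2: Project.
Since ||x|| > R, scale = R/||x|| = 6/6.06443 = 0.989376, proj(x) = scale * x
proj(x) = [-5.065803, 1.593588, -2.792514]
Step 3: Dot product.
a^T * proj(x) = 0*(-5.065803) + 2*1.593588 + 0*(-2.792514) = 3.1872


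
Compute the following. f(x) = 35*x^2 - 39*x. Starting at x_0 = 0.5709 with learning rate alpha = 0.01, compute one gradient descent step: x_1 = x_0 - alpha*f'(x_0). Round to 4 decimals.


We compute the gradient at x_0 and apply the update.
f'(x) = 70*x - 39
f'(0.5709) = 70*0.5709 - 39 = 0.963
x_1 = 0.5709 - 0.01*0.963 = 0.5613


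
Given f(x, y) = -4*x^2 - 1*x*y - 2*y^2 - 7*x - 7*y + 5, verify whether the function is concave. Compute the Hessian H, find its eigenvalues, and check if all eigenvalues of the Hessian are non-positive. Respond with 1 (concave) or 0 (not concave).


The Hessian of f(x,y) = -4*x^2 - 1*x*y - 2*y^2 - 7*x - 7*y + 5 is:
H = [[-8, -1], [-1, -4]]
Trace = -8 - 4 = -12
Determinant = -8*-4 - (-1)^2 = 31
Discriminant = (-12)^2 - 4*31 = 20.0
Eigenvalues: lambda_1 = -8.2361, lambda_2 = -3.7639
The function is concave.

1


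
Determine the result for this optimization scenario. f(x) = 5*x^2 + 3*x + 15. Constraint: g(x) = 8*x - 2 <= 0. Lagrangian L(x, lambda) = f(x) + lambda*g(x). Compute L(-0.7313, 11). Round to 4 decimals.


Step 1: Evaluate f(x).
f(-0.7313) = 5*(-0.7313)^2 + 3*(-0.7313) + 15 = 15.4801
Step 2: Evaluate g(x).
g(-0.7313) = 8*-0.7313 - 2 = -7.8504
Step 3: Compute Lagrangian.
L = 15.4801 + 11*-7.8504 = -70.8743


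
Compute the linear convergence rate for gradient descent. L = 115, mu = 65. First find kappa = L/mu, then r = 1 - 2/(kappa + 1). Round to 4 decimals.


Step 1: Compute the condition number.
kappa = L/mu = 115/65 = 1.7692
Step 2: Compute the convergence rate.
r = 1 - 2/(kappa + 1) = 1 - 2*mu/(L + mu) = (L - mu)/(L + mu) = 50/180 = 0.2778


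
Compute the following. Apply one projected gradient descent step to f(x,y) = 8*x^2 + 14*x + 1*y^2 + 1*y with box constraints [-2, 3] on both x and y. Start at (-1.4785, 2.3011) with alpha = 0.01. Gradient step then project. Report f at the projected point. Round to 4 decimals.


Step 1: Compute gradient at (-1.4785, 2.3011).
grad_x = 2*8*-1.4785 + 14 = -9.656
grad_y = 2*1*2.3011 + 1 = 5.6022
Step 2: Gradient step.
x_raw = -1.4785 - 0.01*-9.656 = -1.3819
y_raw = 2.3011 - 0.01*5.6022 = 2.2451
Step 3: Project onto [-2, 3].
x_proj = clip(-1.3819) = -1.3819
y_proj = clip(2.2451) = 2.2451
Step 4: Evaluate f.
f(-1.3819, 2.2451) = 3.2164


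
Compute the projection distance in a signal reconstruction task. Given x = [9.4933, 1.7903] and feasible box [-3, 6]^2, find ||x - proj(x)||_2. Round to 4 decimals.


Project each component onto [-3, 6].
clip(9.4933) = 6.0, clip(1.7903) = 1.7903
Projection = [6.0, 1.7903]
Squared diffs: [12.2031, 0.0]
Distance = sqrt(12.2031) = 3.4933


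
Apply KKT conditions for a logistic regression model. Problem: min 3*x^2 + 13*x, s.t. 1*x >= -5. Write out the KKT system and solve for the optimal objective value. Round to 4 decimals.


Step 1: Try lambda = 0 (constraint inactive).
Stationarity: 2*3*x + 13 = 0
x* = -13/(2*3) = -13/6 = -2.1667 (rounded; the exact value -13/6 is used below)
Check constraint: 1*-2.1667 = -2.1667 >= -5 -- satisfied.
Step 2: Compute optimal value.
f(x*) = 3*(-13/6)^2 + 13*(-13/6) = -14.0833


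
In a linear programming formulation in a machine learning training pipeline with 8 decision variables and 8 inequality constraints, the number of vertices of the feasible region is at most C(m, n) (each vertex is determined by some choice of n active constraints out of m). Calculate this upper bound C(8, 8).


Each vertex corresponds to some choice of n active constraints out of m, so the number of vertices is at most C(m, n) = m! / (n!(m-n)!).
m = 8, n = 8
Numerator: 8 * 7 * 6 * 5 * 4 * 3 * 2 * 1
Denominator: 8! = 40320
C(8, 8) = 1


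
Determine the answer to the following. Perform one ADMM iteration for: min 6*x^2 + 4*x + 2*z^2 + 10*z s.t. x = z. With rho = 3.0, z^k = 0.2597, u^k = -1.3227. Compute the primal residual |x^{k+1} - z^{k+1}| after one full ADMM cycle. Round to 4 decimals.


ADMM iteration with rho = 3.0, z^k = 0.2597, u^k = -1.3227
Step 1: x-update.
Minimize 6*x^2 + 4*x + (3.0/2)*(x - 0.2597 - 1.3227)^2
FOC: (2*6 + 3.0)*x = -4 + 3.0*(0.2597 + 1.3227)
x^{k+1} = 0.0498
Step 2: z-update.
Minimize 2*z^2 + 10*z + (3.0/2)*(0.0498 - z - 1.3227)^2
FOC: (2*2 + 3.0)*z = -10 + 3.0*(0.0498 - 1.3227)
z^{k+1} = -1.9741
Step 3: u-update.
u^{k+1} = -1.3227 + 0.0498 + 1.9741 = 0.7012
Step 4: Primal residual = |0.0498 + 1.9741| = 2.0239


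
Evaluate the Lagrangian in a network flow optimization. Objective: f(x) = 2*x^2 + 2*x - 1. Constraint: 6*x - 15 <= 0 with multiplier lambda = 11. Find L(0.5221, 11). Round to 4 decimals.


Step 1: Evaluate f(x).
f(0.5221) = 2*0.5221^2 + 2*0.5221 - 1 = 0.5894
Step 2: Evaluate g(x).
g(0.5221) = 6*0.5221 - 15 = -11.8674
Step 3: Compute Lagrangian.
L = 0.5894 + 11*-11.8674 = -129.952


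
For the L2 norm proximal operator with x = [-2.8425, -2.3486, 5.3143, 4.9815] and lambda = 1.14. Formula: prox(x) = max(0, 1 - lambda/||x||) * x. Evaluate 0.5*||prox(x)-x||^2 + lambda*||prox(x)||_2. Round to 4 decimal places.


Step 1: Compute ||x||.
||x|| = 8.1641
Step 2: Compute scaling factor.
scale = max(0, 1 - 1.14/8.1641) = 0.8604
Step 3: prox(x) = [-2.4456, -2.0207, 4.5722, 4.2859]
||prox(x)|| = 7.0241
Step 4: Proximal objective.
0.5*||prox-x||^2 = 0.6498
lambda*||prox|| = 8.0075
Total = 8.6573


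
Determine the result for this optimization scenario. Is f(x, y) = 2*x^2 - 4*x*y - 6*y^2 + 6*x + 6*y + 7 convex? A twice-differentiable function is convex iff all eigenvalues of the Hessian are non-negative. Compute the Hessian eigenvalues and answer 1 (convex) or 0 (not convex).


The Hessian of f(x,y) = 2*x^2 - 4*x*y - 6*y^2 + 6*x + 6*y + 7 is:
H = [[4, -4], [-4, -12]]
Trace = 4 - 12 = -8
Determinant = 4*-12 - (-4)^2 = -64
Discriminant = (-8)^2 - 4*-64 = 320.0
Eigenvalues: lambda_1 = -12.9443, lambda_2 = 4.9443
The function is not convex.

0


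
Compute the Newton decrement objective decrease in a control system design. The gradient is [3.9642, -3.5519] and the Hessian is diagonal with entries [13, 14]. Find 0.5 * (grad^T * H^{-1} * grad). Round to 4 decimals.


Step 1: H is diagonal, so H^(-1) * g = [0.3049, -0.2537].
Step 2: g^T H^(-1) g = sum_i g_i^2 / H_ii
  = (3.9642)^2/13 + (-3.5519)^2/14
  = 1.2088 + 0.9011 = 2.11
Step 3: Objective decrease = 0.5 * g^T H^(-1) g = 1.055


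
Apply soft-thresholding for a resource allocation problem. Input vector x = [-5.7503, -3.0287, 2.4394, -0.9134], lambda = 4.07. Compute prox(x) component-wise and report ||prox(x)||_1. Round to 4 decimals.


Soft-thresholding with lambda = 4.07:
prox(-5.7503) = sign(-5.7503)*max(|-5.7503| - 4.07, 0) = -1.6803
prox(-3.0287) = sign(-3.0287)*max(|-3.0287| - 4.07, 0) = 0.0
prox(2.4394) = sign(2.4394)*max(|2.4394| - 4.07, 0) = 0.0
prox(-0.9134) = sign(-0.9134)*max(|-0.9134| - 4.07, 0) = 0.0
prox(x) = [-1.6803, 0.0, 0.0, 0.0]
||prox(x)||_1 = 1.6803 + 0.0 + 0.0 + 0.0 = 1.6803


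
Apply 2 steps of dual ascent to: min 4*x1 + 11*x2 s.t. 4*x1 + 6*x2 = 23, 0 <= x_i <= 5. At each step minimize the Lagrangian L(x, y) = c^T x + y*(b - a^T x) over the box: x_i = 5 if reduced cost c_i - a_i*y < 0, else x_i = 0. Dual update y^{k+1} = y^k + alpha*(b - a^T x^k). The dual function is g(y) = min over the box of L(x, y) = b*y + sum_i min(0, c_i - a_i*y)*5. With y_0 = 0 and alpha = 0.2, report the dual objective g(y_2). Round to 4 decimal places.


Dual ascent for LP: min 4*x1 + 11*x2, 4*x1 + 6*x2 = 23, 0 <= x_i <= 5
Step 1: y^k = 0.0, reduced costs: (4.0, 11.0)
  x^k = (0.0, 0.0), subgradient = b - a^T x = 23.0
  y^{k+1} = 0.0 + 0.2*23.0 = 4.6
Step 2: y^k = 4.6, reduced costs: (-14.4, -16.6)
  x^k = (5.0, 5.0), subgradient = b - a^T x = -27.0
  y^{k+1} = 4.6 + 0.2*-27.0 = -0.8
Dual objective at y_2 = -0.8: reduced costs (7.2, 15.8), box minimizer x = (0.0, 0.0)
g(y_2) = b*y + (c1 - a1*y)*x1 + (c2 - a2*y)*x2 = 23*(-0.8) + 7.2*0.0 + 15.8*0.0 = -18.4 + 0.0 + 0.0 = -18.4


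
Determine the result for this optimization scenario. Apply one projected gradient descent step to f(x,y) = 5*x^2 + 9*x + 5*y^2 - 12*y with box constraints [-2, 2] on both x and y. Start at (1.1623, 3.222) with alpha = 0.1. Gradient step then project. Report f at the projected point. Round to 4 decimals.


Step 1: Compute gradient at (1.1623, 3.222).
grad_x = 2*5*1.1623 + 9 = 20.623
grad_y = 2*5*3.222 - 12 = 20.22
Step 2: Gradient step.
x_raw = 1.1623 - 0.1*20.623 = -0.9
y_raw = 3.222 - 0.1*20.22 = 1.2
Step 3: Project onto [-2, 2].
x_proj = clip(-0.9) = -0.9
y_proj = clip(1.2) = 1.2
Step 4: Evaluate f.
f(-0.9, 1.2) = -11.25


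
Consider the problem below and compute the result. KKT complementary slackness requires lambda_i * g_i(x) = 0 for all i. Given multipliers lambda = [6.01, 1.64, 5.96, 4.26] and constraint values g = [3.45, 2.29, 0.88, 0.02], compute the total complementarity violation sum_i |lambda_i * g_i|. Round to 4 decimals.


KKT complementary slackness check:
lambda_1 * g_1 = 6.01 * 3.45 = 20.7345
lambda_2 * g_2 = 1.64 * 2.29 = 3.7556
lambda_3 * g_3 = 5.96 * 0.88 = 5.2448
lambda_4 * g_4 = 4.26 * 0.02 = 0.0852
Total violation = 20.7345 + 3.7556 + 5.2448 + 0.0852 = 29.8201


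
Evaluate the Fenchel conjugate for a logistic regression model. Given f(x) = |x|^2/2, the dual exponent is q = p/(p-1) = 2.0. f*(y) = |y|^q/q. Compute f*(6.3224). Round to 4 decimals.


The conjugate exponent q satisfies 1/p + 1/q = 1.
p = 2, so q = 2/(2 - 1) = 2.0
|y|^q = 6.3224^2.0 = 39.9727
f*(6.3224) = 39.9727 / 2.0 = 19.9864


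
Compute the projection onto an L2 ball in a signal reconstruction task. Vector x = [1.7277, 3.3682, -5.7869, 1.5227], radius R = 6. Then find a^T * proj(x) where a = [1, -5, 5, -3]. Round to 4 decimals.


Step 1: Compute ||x|| (intermediates to 6 decimals).
||x|| = sqrt(1.7277^2 + 3.3682^2 + (-5.7869)^2 + 1.5227^2) = 7.080716
Step 2: Project.
Since ||x|| > R, scale = R/||x|| = 6/7.080716 = 0.847372, proj(x) = scale * x
proj(x) = [1.464005, 2.854118, -4.903657, 1.290293]
Step 3: Dot product.
a^T * proj(x) = 1*1.464005 - 5*2.854118 + 5*(-4.903657) - 3*1.290293 = -41.1957


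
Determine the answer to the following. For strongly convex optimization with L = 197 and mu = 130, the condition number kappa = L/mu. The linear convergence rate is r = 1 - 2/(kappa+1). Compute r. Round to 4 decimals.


Step 1: Compute the condition number.
kappa = L/mu = 197/130 = 1.5154
Step 2: Compute the convergence rate.
r = 1 - 2/(kappa + 1) = 1 - 2*mu/(L + mu) = (L - mu)/(L + mu) = 67/327 = 0.2049


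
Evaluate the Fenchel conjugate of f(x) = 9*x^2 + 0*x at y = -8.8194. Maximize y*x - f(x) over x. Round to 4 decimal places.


f*(y) = sup_x {y*x - a*x^2 - b*x} = sup_x {(y-b)*x - a*x^2}
FOC: (y - b) - 2a*x = 0 => x* = (y - b)/(2a)
x* = (-8.8194 - 0)/(2*9) = -0.49
f*(-8.8194) = (y-b)^2/(4a) = (-8.8194 - 0)^2/(4*9)
= 77.7818/36 = 2.1606


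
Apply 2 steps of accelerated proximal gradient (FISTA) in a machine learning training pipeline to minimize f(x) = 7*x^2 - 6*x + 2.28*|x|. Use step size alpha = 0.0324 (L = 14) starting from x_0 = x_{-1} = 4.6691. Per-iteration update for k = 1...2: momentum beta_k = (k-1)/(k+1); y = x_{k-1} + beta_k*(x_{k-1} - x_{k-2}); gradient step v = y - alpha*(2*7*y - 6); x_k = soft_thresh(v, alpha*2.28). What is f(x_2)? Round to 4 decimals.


FISTA on f(x) = 7*x^2 - 6*x + 2.28*|x|
L = 14, alpha = 0.0324
Iteration 1: beta = 0.0, y = 4.6691 + 0.0*(4.6691 - 4.6691) = 4.6691
  grad(y) = 59.3674, v = y - alpha*grad = 2.7456
  prox(v) = soft_thresh(2.7456, 0.0739) = 2.6717
Iteration 2: beta = 0.3333, y = 2.6717 + 0.3333*(2.6717 - 4.6691) = 2.0059
  grad(y) = 22.0831, v = y - alpha*grad = 1.2904
  prox(v) = soft_thresh(1.2904, 0.0739) = 1.2166
f(x_2) = 7*1.2166^2 - 6*1.2166 + 2.28*|1.2166| = 5.8346


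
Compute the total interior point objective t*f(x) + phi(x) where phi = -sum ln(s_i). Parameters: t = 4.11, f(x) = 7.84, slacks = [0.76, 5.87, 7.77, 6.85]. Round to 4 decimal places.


Step 1: Compute log-barrier.
ln values: [-0.2744, 1.7699, 2.0503, 1.9242]
phi = -(-0.2744 + 1.7699 + 2.0503 + 1.9242) = -5.4699
Step 2: Compute augmented objective.
t*f(x) = 4.11*7.84 = 32.2224
Total = 32.2224 - 5.4699 = 26.7525


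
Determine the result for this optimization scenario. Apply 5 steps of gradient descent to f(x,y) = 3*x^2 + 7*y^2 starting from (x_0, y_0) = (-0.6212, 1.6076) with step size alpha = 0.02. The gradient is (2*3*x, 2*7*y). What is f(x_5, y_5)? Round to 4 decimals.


Gradient descent on f(x,y) = 3*x^2 + 7*y^2.
Starting point: (-0.6212, 1.6076), alpha = 0.02
Step 1: grad_x = 2*3*-0.6212 = -3.7272, grad_y = 2*7*1.6076 = 22.5064
  x_1 = -0.6212 - 0.02*-3.7272 = -0.5467
  y_1 = 1.6076 - 0.02*22.5064 = 1.1575
Step 2: grad_x = 2*3*-0.5467 = -3.2799, grad_y = 2*7*1.1575 = 16.2046
  x_2 = -0.5467 - 0.02*-3.2799 = -0.4811
  y_2 = 1.1575 - 0.02*16.2046 = 0.8334
Step 3: grad_x = 2*3*-0.4811 = -2.8863, grad_y = 2*7*0.8334 = 11.6673
  x_3 = -0.4811 - 0.02*-2.8863 = -0.4233
  y_3 = 0.8334 - 0.02*11.6673 = 0.6
Step 4: grad_x = 2*3*-0.4233 = -2.54, grad_y = 2*7*0.6 = 8.4005
  x_4 = -0.4233 - 0.02*-2.54 = -0.3725
  y_4 = 0.6 - 0.02*8.4005 = 0.432
Step 5: grad_x = 2*3*-0.3725 = -2.2352, grad_y = 2*7*0.432 = 6.0483
  x_5 = -0.3725 - 0.02*-2.2352 = -0.3278
  y_5 = 0.432 - 0.02*6.0483 = 0.3111
f(-0.3278, 0.3111) = 3*(-0.3278)^2 + 7*0.3111^2 = 0.9997


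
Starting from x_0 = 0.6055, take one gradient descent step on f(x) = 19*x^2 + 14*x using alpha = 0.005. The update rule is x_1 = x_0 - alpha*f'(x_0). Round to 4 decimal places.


We compute the gradient at x_0 and apply the update.
f'(x) = 38*x + 14
f'(0.6055) = 38*0.6055 + 14 = 37.009
x_1 = 0.6055 - 0.005*37.009 = 0.4205


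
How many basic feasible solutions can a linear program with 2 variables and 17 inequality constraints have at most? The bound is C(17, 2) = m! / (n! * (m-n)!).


Each vertex corresponds to some choice of n active constraints out of m, so the number of vertices is at most C(m, n) = m! / (n!(m-n)!).
m = 17, n = 2
Numerator: 17 * 16
Denominator: 2! = 2
C(17, 2) = 136


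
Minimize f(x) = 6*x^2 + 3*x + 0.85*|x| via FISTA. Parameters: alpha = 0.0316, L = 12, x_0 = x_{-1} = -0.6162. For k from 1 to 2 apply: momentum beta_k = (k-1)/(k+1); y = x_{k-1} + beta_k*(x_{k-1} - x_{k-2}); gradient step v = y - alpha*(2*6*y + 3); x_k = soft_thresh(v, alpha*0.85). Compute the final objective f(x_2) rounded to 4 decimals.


FISTA on f(x) = 6*x^2 + 3*x + 0.85*|x|
L = 12, alpha = 0.0316
Iteration 1: beta = 0.0, y = -0.6162 + 0.0*(-0.6162 + 0.6162) = -0.6162
  grad(y) = -4.3944, v = y - alpha*grad = -0.4773
  prox(v) = soft_thresh(-0.4773, 0.0269) = -0.4505
Iteration 2: beta = 0.3333, y = -0.4505 + 0.3333*(-0.4505 + 0.6162) = -0.3952
  grad(y) = -1.7428, v = y - alpha*grad = -0.3402
  prox(v) = soft_thresh(-0.3402, 0.0269) = -0.3133
f(x_2) = 6*(-0.3133)^2 + 3*(-0.3133) + 0.85*|-0.3133| = -0.0846


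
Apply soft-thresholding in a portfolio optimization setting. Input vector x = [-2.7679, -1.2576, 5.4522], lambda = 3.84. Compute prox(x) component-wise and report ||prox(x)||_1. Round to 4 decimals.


Soft-thresholding with lambda = 3.84:
prox(-2.7679) = sign(-2.7679)*max(|-2.7679| - 3.84, 0) = 0.0
prox(-1.2576) = sign(-1.2576)*max(|-1.2576| - 3.84, 0) = 0.0
prox(5.4522) = sign(5.4522)*max(|5.4522| - 3.84, 0) = 1.6122
prox(x) = [0.0, 0.0, 1.6122]
||prox(x)||_1 = 0.0 + 0.0 + 1.6122 = 1.6122


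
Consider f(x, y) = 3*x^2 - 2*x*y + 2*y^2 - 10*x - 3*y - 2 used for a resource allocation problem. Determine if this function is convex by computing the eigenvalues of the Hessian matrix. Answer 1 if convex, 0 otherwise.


The Hessian of f(x,y) = 3*x^2 - 2*x*y + 2*y^2 - 10*x - 3*y - 2 is:
H = [[6, -2], [-2, 4]]
Trace = 6 + 4 = 10
Determinant = 6*4 - (-2)^2 = 20
Discriminant = (10)^2 - 4*20 = 20.0
Eigenvalues: lambda_1 = 2.7639, lambda_2 = 7.2361
The function is convex.

1


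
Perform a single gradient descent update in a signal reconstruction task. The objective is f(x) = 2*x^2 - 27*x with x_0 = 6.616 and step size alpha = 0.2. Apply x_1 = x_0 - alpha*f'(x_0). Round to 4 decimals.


We compute the gradient at x_0 and apply the update.
f'(x) = 4*x - 27
f'(6.616) = 4*6.616 - 27 = -0.536
x_1 = 6.616 - 0.2*-0.536 = 6.7232


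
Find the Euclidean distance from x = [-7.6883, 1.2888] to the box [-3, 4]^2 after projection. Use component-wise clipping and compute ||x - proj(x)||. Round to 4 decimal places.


Project each component onto [-3, 4].
clip(-7.6883) = -3.0, clip(1.2888) = 1.2888
Projection = [-3.0, 1.2888]
Squared diffs: [21.9802, 0.0]
Distance = sqrt(21.9802) = 4.6883


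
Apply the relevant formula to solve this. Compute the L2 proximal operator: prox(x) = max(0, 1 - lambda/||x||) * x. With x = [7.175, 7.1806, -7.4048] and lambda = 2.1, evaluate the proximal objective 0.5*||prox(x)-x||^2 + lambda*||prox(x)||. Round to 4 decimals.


Step 1: Compute ||x||.
||x|| = 12.5647
Step 2: Compute scaling factor.
scale = max(0, 1 - 2.1/12.5647) = 0.8329
Step 3: prox(x) = [5.9758, 5.9805, -6.1672]
||prox(x)|| = 10.4647
Step 4: Proximal objective.
0.5*||prox-x||^2 = 2.205
lambda*||prox|| = 21.9759
Total = 24.181


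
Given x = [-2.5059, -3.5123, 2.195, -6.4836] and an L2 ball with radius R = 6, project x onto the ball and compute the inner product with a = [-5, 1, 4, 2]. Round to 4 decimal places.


Step 1: Compute ||x|| (intermediates to 6 decimals).
||x|| = sqrt((-2.5059)^2 + (-3.5123)^2 + 2.195^2 + (-6.4836)^2) = 8.091408
Step 2: Project.
Since ||x|| > R, scale = R/||x|| = 6/8.091408 = 0.741527, proj(x) = scale * x
proj(x) = [-1.858193, -2.604465, 1.627652, -4.807764]
Step 3: Dot product.
a^T * proj(x) = -5*(-1.858193) + 1*(-2.604465) + 4*1.627652 + 2*(-4.807764) = 3.5816


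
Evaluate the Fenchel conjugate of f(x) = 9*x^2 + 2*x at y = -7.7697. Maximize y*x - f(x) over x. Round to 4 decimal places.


f*(y) = sup_x {y*x - a*x^2 - b*x} = sup_x {(y-b)*x - a*x^2}
FOC: (y - b) - 2a*x = 0 => x* = (y - b)/(2a)
x* = (-7.7697 - 2)/(2*9) = -0.5428
f*(-7.7697) = (y-b)^2/(4a) = (-7.7697 - 2)^2/(4*9)
= 95.447/36 = 2.6513


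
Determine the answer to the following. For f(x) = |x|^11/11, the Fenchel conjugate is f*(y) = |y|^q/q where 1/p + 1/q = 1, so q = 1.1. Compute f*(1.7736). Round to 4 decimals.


The conjugate exponent q satisfies 1/p + 1/q = 1.
p = 11, so q = 11/(11 - 1) = 1.1
|y|^q = 1.7736^1.1 = 1.8782
f*(1.7736) = 1.8782 / 1.1 = 1.7075


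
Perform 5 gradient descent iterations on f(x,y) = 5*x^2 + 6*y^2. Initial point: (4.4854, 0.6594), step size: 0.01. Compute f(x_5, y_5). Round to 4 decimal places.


Gradient descent on f(x,y) = 5*x^2 + 6*y^2.
Starting point: (4.4854, 0.6594), alpha = 0.01
Step 1: grad_x = 2*5*4.4854 = 44.854, grad_y = 2*6*0.6594 = 7.9128
  x_1 = 4.4854 - 0.01*44.854 = 4.0369
  y_1 = 0.6594 - 0.01*7.9128 = 0.5803
Step 2: grad_x = 2*5*4.0369 = 40.3686, grad_y = 2*6*0.5803 = 6.9633
  x_2 = 4.0369 - 0.01*40.3686 = 3.6332
  y_2 = 0.5803 - 0.01*6.9633 = 0.5106
Step 3: grad_x = 2*5*3.6332 = 36.3317, grad_y = 2*6*0.5106 = 6.1277
  x_3 = 3.6332 - 0.01*36.3317 = 3.2699
  y_3 = 0.5106 - 0.01*6.1277 = 0.4494
Step 4: grad_x = 2*5*3.2699 = 32.6986, grad_y = 2*6*0.4494 = 5.3924
  x_4 = 3.2699 - 0.01*32.6986 = 2.9429
  y_4 = 0.4494 - 0.01*5.3924 = 0.3954
Step 5: grad_x = 2*5*2.9429 = 29.4287, grad_y = 2*6*0.3954 = 4.7453
  x_5 = 2.9429 - 0.01*29.4287 = 2.6486
  y_5 = 0.3954 - 0.01*4.7453 = 0.348
f(2.6486, 0.348) = 5*2.6486^2 + 6*0.348^2 = 35.8015


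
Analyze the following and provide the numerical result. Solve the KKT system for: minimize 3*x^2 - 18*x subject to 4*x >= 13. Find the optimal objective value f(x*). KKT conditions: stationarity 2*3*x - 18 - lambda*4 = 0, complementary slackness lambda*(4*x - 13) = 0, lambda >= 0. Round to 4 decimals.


Step 1: Try lambda = 0 (constraint inactive).
x_unc = 18/(2*3) = 3.0
Check: 4*3.0 = 12.0 < 13 -- violated!
Step 2: Constraint must be active: 4*x = 13
x* = 13/4 = 3.25
lambda = (2*3*3.25 - 18)/4 = 0.375
Step 3: Compute optimal value.
f(x*) = 3*3.25^2 - 18*3.25 = -26.8125


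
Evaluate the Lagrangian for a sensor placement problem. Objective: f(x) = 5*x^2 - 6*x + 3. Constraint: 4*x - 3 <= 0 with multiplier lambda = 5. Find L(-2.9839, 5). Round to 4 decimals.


Step 1: Evaluate f(x).
f(-2.9839) = 5*(-2.9839)^2 - 6*(-2.9839) + 3 = 65.4217
Step 2: Evaluate g(x).
g(-2.9839) = 4*-2.9839 - 3 = -14.9356
Step 3: Compute Lagrangian.
L = 65.4217 + 5*-14.9356 = -9.2563
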